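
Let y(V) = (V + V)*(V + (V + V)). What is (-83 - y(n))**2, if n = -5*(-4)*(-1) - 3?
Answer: 10608049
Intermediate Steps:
n = -23 (n = 20*(-1) - 3 = -20 - 3 = -23)
y(V) = 6*V**2 (y(V) = (2*V)*(V + 2*V) = (2*V)*(3*V) = 6*V**2)
(-83 - y(n))**2 = (-83 - 6*(-23)**2)**2 = (-83 - 6*529)**2 = (-83 - 1*3174)**2 = (-83 - 3174)**2 = (-3257)**2 = 10608049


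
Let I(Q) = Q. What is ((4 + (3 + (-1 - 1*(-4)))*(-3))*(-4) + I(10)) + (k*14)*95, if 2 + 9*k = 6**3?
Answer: 285214/9 ≈ 31690.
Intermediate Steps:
k = 214/9 (k = -2/9 + (1/9)*6**3 = -2/9 + (1/9)*216 = -2/9 + 24 = 214/9 ≈ 23.778)
((4 + (3 + (-1 - 1*(-4)))*(-3))*(-4) + I(10)) + (k*14)*95 = ((4 + (3 + (-1 - 1*(-4)))*(-3))*(-4) + 10) + ((214/9)*14)*95 = ((4 + (3 + (-1 + 4))*(-3))*(-4) + 10) + (2996/9)*95 = ((4 + (3 + 3)*(-3))*(-4) + 10) + 284620/9 = ((4 + 6*(-3))*(-4) + 10) + 284620/9 = ((4 - 18)*(-4) + 10) + 284620/9 = (-14*(-4) + 10) + 284620/9 = (56 + 10) + 284620/9 = 66 + 284620/9 = 285214/9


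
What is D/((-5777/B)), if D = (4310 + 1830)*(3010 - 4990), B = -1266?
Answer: -15391015200/5777 ≈ -2.6642e+6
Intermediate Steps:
D = -12157200 (D = 6140*(-1980) = -12157200)
D/((-5777/B)) = -12157200/((-5777/(-1266))) = -12157200/((-5777*(-1/1266))) = -12157200/5777/1266 = -12157200*1266/5777 = -15391015200/5777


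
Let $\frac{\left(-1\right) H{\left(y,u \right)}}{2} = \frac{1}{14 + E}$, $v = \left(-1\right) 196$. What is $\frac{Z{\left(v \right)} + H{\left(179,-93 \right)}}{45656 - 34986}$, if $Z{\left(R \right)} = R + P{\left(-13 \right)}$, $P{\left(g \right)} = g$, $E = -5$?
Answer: $- \frac{1883}{96030} \approx -0.019608$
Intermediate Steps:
$v = -196$
$H{\left(y,u \right)} = - \frac{2}{9}$ ($H{\left(y,u \right)} = - \frac{2}{14 - 5} = - \frac{2}{9}$)
$Z{\left(R \right)} = -13 + R$ ($Z{\left(R \right)} = R - 13 = -13 + R$)
$\frac{Z{\left(v \right)} + H{\left(179,-93 \right)}}{45656 - 34986} = \frac{\left(-13 - 196\right) - \frac{2}{9}}{45656 - 34986} = \frac{-209 - \frac{2}{9}}{10670} = \left(- \frac{1883}{9}\right) \frac{1}{10670} = - \frac{1883}{96030}$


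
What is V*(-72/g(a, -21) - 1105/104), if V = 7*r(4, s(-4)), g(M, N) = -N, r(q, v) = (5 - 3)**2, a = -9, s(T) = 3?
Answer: -787/2 ≈ -393.50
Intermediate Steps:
r(q, v) = 4 (r(q, v) = 2**2 = 4)
V = 28 (V = 7*4 = 28)
V*(-72/g(a, -21) - 1105/104) = 28*(-72/((-1*(-21))) - 1105/104) = 28*(-72/21 - 1105*1/104) = 28*(-72*1/21 - 85/8) = 28*(-24/7 - 85/8) = 28*(-787/56) = -787/2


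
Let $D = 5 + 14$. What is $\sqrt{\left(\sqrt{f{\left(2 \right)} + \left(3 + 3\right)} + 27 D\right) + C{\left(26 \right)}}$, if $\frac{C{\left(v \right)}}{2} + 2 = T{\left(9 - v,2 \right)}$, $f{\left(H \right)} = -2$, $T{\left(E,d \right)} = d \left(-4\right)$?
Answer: $3 \sqrt{55} \approx 22.249$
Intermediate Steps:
$T{\left(E,d \right)} = - 4 d$
$C{\left(v \right)} = -20$ ($C{\left(v \right)} = -4 + 2 \left(\left(-4\right) 2\right) = -4 + 2 \left(-8\right) = -4 - 16 = -20$)
$D = 19$
$\sqrt{\left(\sqrt{f{\left(2 \right)} + \left(3 + 3\right)} + 27 D\right) + C{\left(26 \right)}} = \sqrt{\left(\sqrt{-2 + \left(3 + 3\right)} + 27 \cdot 19\right) - 20} = \sqrt{\left(\sqrt{-2 + 6} + 513\right) - 20} = \sqrt{\left(\sqrt{4} + 513\right) - 20} = \sqrt{\left(2 + 513\right) - 20} = \sqrt{515 - 20} = \sqrt{495} = 3 \sqrt{55}$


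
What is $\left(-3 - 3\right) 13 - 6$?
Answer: $-84$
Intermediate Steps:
$\left(-3 - 3\right) 13 - 6 = \left(-6\right) 13 - 6 = -78 - 6 = -84$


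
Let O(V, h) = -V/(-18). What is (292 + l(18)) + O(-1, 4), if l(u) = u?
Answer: 5579/18 ≈ 309.94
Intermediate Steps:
O(V, h) = V/18 (O(V, h) = -V*(-1/18) = V/18)
(292 + l(18)) + O(-1, 4) = (292 + 18) + (1/18)*(-1) = 310 - 1/18 = 5579/18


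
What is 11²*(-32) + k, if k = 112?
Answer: -3760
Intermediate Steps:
11²*(-32) + k = 11²*(-32) + 112 = 121*(-32) + 112 = -3872 + 112 = -3760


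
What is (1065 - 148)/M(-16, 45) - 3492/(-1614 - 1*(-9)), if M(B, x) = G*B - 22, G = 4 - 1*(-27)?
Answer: 16051/39590 ≈ 0.40543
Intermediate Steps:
G = 31 (G = 4 + 27 = 31)
M(B, x) = -22 + 31*B (M(B, x) = 31*B - 22 = -22 + 31*B)
(1065 - 148)/M(-16, 45) - 3492/(-1614 - 1*(-9)) = (1065 - 148)/(-22 + 31*(-16)) - 3492/(-1614 - 1*(-9)) = 917/(-22 - 496) - 3492/(-1614 + 9) = 917/(-518) - 3492/(-1605) = 917*(-1/518) - 3492*(-1/1605) = -131/74 + 1164/535 = 16051/39590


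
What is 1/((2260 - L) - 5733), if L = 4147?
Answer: -1/7620 ≈ -0.00013123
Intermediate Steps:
1/((2260 - L) - 5733) = 1/((2260 - 1*4147) - 5733) = 1/((2260 - 4147) - 5733) = 1/(-1887 - 5733) = 1/(-7620) = -1/7620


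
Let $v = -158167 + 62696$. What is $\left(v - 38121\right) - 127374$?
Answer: $-260966$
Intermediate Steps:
$v = -95471$
$\left(v - 38121\right) - 127374 = \left(-95471 - 38121\right) - 127374 = -133592 - 127374 = -260966$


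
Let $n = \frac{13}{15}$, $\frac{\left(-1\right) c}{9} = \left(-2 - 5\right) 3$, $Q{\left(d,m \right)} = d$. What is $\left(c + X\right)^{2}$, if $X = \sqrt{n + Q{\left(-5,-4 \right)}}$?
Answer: $\frac{\left(2835 + i \sqrt{930}\right)^{2}}{225} \approx 35717.0 + 768.5 i$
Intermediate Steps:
$c = 189$ ($c = - 9 \left(-2 - 5\right) 3 = - 9 \left(\left(-7\right) 3\right) = \left(-9\right) \left(-21\right) = 189$)
$n = \frac{13}{15}$ ($n = 13 \cdot \frac{1}{15} = \frac{13}{15} \approx 0.86667$)
$X = \frac{i \sqrt{930}}{15}$ ($X = \sqrt{\frac{13}{15} - 5} = \sqrt{- \frac{62}{15}} = \frac{i \sqrt{930}}{15} \approx 2.0331 i$)
$\left(c + X\right)^{2} = \left(189 + \frac{i \sqrt{930}}{15}\right)^{2}$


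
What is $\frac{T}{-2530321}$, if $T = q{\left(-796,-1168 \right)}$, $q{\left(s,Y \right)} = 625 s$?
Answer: $\frac{497500}{2530321} \approx 0.19662$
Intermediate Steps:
$T = -497500$ ($T = 625 \left(-796\right) = -497500$)
$\frac{T}{-2530321} = - \frac{497500}{-2530321} = \left(-497500\right) \left(- \frac{1}{2530321}\right) = \frac{497500}{2530321}$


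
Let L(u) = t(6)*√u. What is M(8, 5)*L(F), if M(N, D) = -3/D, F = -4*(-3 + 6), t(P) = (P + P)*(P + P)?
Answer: -864*I*√3/5 ≈ -299.3*I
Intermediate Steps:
t(P) = 4*P² (t(P) = (2*P)*(2*P) = 4*P²)
F = -12 (F = -4*3 = -12)
L(u) = 144*√u (L(u) = (4*6²)*√u = (4*36)*√u = 144*√u)
M(8, 5)*L(F) = (-3/5)*(144*√(-12)) = (-3*⅕)*(144*(2*I*√3)) = -864*I*√3/5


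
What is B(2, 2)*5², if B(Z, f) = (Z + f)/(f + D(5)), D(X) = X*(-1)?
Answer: -100/3 ≈ -33.333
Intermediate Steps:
D(X) = -X
B(Z, f) = (Z + f)/(-5 + f) (B(Z, f) = (Z + f)/(f - 1*5) = (Z + f)/(f - 5) = (Z + f)/(-5 + f))
B(2, 2)*5² = ((2 + 2)/(-5 + 2))*5² = (4/(-3))*25 = -⅓*4*25 = -4/3*25 = -100/3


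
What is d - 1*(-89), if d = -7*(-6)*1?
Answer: 131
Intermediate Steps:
d = 42 (d = 42*1 = 42)
d - 1*(-89) = 42 - 1*(-89) = 42 + 89 = 131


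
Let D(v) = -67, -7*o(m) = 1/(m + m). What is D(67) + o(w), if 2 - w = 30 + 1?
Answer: -27201/406 ≈ -66.998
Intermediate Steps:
w = -29 (w = 2 - (30 + 1) = 2 - 1*31 = 2 - 31 = -29)
o(m) = -1/(14*m) (o(m) = -1/(7*(m + m)) = -1/(2*m)/7 = -1/(14*m))
D(67) + o(w) = -67 - 1/14/(-29) = -67 - 1/14*(-1/29) = -67 + 1/406 = -27201/406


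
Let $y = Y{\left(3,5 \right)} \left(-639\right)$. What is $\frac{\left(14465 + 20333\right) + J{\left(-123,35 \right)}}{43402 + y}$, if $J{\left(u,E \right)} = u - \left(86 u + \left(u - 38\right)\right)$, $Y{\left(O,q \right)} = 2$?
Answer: $\frac{22707}{21062} \approx 1.0781$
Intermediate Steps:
$J{\left(u,E \right)} = 38 - 86 u$ ($J{\left(u,E \right)} = u - \left(86 u + \left(u - 38\right)\right) = u - \left(86 u + \left(-38 + u\right)\right) = u - \left(-38 + 87 u\right) = 38 - 86 u$)
$y = -1278$ ($y = 2 \left(-639\right) = -1278$)
$\frac{\left(14465 + 20333\right) + J{\left(-123,35 \right)}}{43402 + y} = \frac{\left(14465 + 20333\right) + \left(38 - -10578\right)}{43402 - 1278} = \frac{34798 + \left(38 + 10578\right)}{42124} = \left(34798 + 10616\right) \frac{1}{42124} = 45414 \cdot \frac{1}{42124} = \frac{22707}{21062}$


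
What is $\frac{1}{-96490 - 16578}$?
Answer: $- \frac{1}{113068} \approx -8.8442 \cdot 10^{-6}$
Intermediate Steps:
$\frac{1}{-96490 - 16578} = \frac{1}{-113068} = - \frac{1}{113068}$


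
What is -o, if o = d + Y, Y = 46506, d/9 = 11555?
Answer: -150501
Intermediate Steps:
d = 103995 (d = 9*11555 = 103995)
o = 150501 (o = 103995 + 46506 = 150501)
-o = -1*150501 = -150501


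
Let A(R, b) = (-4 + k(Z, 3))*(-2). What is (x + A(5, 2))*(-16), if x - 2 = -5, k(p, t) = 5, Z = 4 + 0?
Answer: 80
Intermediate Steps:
Z = 4
x = -3 (x = 2 - 5 = -3)
A(R, b) = -2 (A(R, b) = (-4 + 5)*(-2) = 1*(-2) = -2)
(x + A(5, 2))*(-16) = (-3 - 2)*(-16) = -5*(-16) = 80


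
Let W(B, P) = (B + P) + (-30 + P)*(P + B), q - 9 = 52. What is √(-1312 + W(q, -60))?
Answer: I*√1401 ≈ 37.43*I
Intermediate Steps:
q = 61 (q = 9 + 52 = 61)
W(B, P) = B + P + (-30 + P)*(B + P) (W(B, P) = (B + P) + (-30 + P)*(B + P) = B + P + (-30 + P)*(B + P))
√(-1312 + W(q, -60)) = √(-1312 + ((-60)² - 29*61 - 29*(-60) + 61*(-60))) = √(-1312 + (3600 - 1769 + 1740 - 3660)) = √(-1312 - 89) = √(-1401) = I*√1401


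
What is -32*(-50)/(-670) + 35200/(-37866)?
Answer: -4208480/1268511 ≈ -3.3177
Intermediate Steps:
-32*(-50)/(-670) + 35200/(-37866) = 1600*(-1/670) + 35200*(-1/37866) = -160/67 - 17600/18933 = -4208480/1268511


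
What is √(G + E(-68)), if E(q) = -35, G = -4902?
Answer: I*√4937 ≈ 70.264*I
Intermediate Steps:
√(G + E(-68)) = √(-4902 - 35) = √(-4937) = I*√4937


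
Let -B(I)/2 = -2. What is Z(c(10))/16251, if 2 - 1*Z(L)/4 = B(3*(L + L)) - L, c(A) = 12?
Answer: 40/16251 ≈ 0.0024614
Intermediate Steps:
B(I) = 4 (B(I) = -2*(-2) = 4)
Z(L) = -8 + 4*L (Z(L) = 8 - 4*(4 - L) = 8 + (-16 + 4*L) = -8 + 4*L)
Z(c(10))/16251 = (-8 + 4*12)/16251 = (-8 + 48)*(1/16251) = 40*(1/16251) = 40/16251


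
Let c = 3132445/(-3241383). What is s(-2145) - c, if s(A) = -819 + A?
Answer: -9604326767/3241383 ≈ -2963.0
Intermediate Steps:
c = -3132445/3241383 (c = 3132445*(-1/3241383) = -3132445/3241383 ≈ -0.96639)
s(-2145) - c = (-819 - 2145) - 1*(-3132445/3241383) = -2964 + 3132445/3241383 = -9604326767/3241383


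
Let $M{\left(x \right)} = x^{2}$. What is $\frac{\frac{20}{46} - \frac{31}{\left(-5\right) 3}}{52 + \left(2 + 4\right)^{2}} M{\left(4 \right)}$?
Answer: $\frac{1726}{3795} \approx 0.45481$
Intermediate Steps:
$\frac{\frac{20}{46} - \frac{31}{\left(-5\right) 3}}{52 + \left(2 + 4\right)^{2}} M{\left(4 \right)} = \frac{\frac{20}{46} - \frac{31}{\left(-5\right) 3}}{52 + \left(2 + 4\right)^{2}} \cdot 4^{2} = \frac{20 \cdot \frac{1}{46} - \frac{31}{-15}}{52 + 6^{2}} \cdot 16 = \frac{\frac{10}{23} - - \frac{31}{15}}{52 + 36} \cdot 16 = \frac{\frac{10}{23} + \frac{31}{15}}{88} \cdot 16 = \frac{863}{345} \cdot \frac{1}{88} \cdot 16 = \frac{863}{30360} \cdot 16 = \frac{1726}{3795}$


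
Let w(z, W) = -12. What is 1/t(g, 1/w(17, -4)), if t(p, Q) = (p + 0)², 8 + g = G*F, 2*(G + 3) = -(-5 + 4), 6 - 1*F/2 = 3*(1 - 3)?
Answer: 1/4624 ≈ 0.00021626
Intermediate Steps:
F = 24 (F = 12 - 6*(1 - 3) = 12 - 6*(-2) = 12 - 2*(-6) = 12 + 12 = 24)
G = -5/2 (G = -3 + (-(-5 + 4))/2 = -3 + (-1*(-1))/2 = -3 + (½)*1 = -3 + ½ = -5/2 ≈ -2.5000)
g = -68 (g = -8 - 5/2*24 = -8 - 60 = -68)
t(p, Q) = p²
1/t(g, 1/w(17, -4)) = 1/((-68)²) = 1/4624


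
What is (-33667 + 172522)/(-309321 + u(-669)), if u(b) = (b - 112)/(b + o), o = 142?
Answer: -73176585/163011386 ≈ -0.44890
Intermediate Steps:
u(b) = (-112 + b)/(142 + b) (u(b) = (b - 112)/(b + 142) = (-112 + b)/(142 + b))
(-33667 + 172522)/(-309321 + u(-669)) = (-33667 + 172522)/(-309321 + (-112 - 669)/(142 - 669)) = 138855/(-309321 - 781/(-527)) = 138855/(-309321 - 1/527*(-781)) = 138855/(-309321 + 781/527) = 138855/(-163011386/527) = 138855*(-527/163011386) = -73176585/163011386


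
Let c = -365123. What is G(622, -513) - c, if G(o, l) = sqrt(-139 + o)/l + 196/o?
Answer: 113553351/311 - sqrt(483)/513 ≈ 3.6512e+5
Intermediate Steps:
G(o, l) = 196/o + sqrt(-139 + o)/l (G(o, l) = sqrt(-139 + o)/l + 196/o = 196/o + sqrt(-139 + o)/l)
G(622, -513) - c = (196/622 + sqrt(-139 + 622)/(-513)) - 1*(-365123) = (196*(1/622) - sqrt(483)/513) + 365123 = (98/311 - sqrt(483)/513) + 365123 = 113553351/311 - sqrt(483)/513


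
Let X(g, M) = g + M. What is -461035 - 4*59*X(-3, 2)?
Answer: -460799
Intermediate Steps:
X(g, M) = M + g
-461035 - 4*59*X(-3, 2) = -461035 - 4*59*(2 - 3) = -461035 - 236*(-1) = -461035 - 1*(-236) = -461035 + 236 = -460799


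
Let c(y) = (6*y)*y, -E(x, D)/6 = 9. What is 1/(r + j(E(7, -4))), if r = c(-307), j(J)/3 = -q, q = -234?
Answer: 1/566196 ≈ 1.7662e-6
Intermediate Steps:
E(x, D) = -54 (E(x, D) = -6*9 = -54)
j(J) = 702 (j(J) = 3*(-1*(-234)) = 3*234 = 702)
c(y) = 6*y²
r = 565494 (r = 6*(-307)² = 6*94249 = 565494)
1/(r + j(E(7, -4))) = 1/(565494 + 702) = 1/566196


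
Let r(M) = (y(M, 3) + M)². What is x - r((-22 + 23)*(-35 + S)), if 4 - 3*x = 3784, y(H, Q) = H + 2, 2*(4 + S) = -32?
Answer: -12924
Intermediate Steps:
S = -20 (S = -4 + (½)*(-32) = -4 - 16 = -20)
y(H, Q) = 2 + H
r(M) = (2 + 2*M)² (r(M) = ((2 + M) + M)² = (2 + 2*M)²)
x = -1260 (x = 4/3 - ⅓*3784 = 4/3 - 3784/3 = -1260)
x - r((-22 + 23)*(-35 + S)) = -1260 - 4*(1 + (-22 + 23)*(-35 - 20))² = -1260 - 4*(1 + 1*(-55))² = -1260 - 4*(1 - 55)² = -1260 - 4*(-54)² = -1260 - 4*2916 = -1260 - 1*11664 = -1260 - 11664 = -12924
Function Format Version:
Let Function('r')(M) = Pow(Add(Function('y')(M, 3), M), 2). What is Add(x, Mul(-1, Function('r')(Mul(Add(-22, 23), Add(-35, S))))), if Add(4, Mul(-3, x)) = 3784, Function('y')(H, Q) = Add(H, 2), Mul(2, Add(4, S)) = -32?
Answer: -12924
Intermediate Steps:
S = -20 (S = Add(-4, Mul(Rational(1, 2), -32)) = Add(-4, -16) = -20)
Function('y')(H, Q) = Add(2, H)
Function('r')(M) = Pow(Add(2, Mul(2, M)), 2) (Function('r')(M) = Pow(Add(Add(2, M), M), 2) = Pow(Add(2, Mul(2, M)), 2))
x = -1260 (x = Add(Rational(4, 3), Mul(Rational(-1, 3), 3784)) = Add(Rational(4, 3), Rational(-3784, 3)) = -1260)
Add(x, Mul(-1, Function('r')(Mul(Add(-22, 23), Add(-35, S))))) = Add(-1260, Mul(-1, Mul(4, Pow(Add(1, Mul(Add(-22, 23), Add(-35, -20))), 2)))) = Add(-1260, Mul(-1, Mul(4, Pow(Add(1, Mul(1, -55)), 2)))) = Add(-1260, Mul(-1, Mul(4, Pow(Add(1, -55), 2)))) = Add(-1260, Mul(-1, Mul(4, Pow(-54, 2)))) = Add(-1260, Mul(-1, Mul(4, 2916))) = Add(-1260, Mul(-1, 11664)) = Add(-1260, -11664) = -12924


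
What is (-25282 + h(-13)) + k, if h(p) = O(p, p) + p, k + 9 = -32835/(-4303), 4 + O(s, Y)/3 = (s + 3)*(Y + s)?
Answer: -105545573/4303 ≈ -24528.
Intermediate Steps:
O(s, Y) = -12 + 3*(3 + s)*(Y + s) (O(s, Y) = -12 + 3*((s + 3)*(Y + s)) = -12 + 3*((3 + s)*(Y + s)) = -12 + 3*(3 + s)*(Y + s))
k = -5892/4303 (k = -9 - 32835/(-4303) = -9 - 32835*(-1/4303) = -9 + 32835/4303 = -5892/4303 ≈ -1.3693)
h(p) = -12 + 6*p² + 19*p (h(p) = (-12 + 3*p² + 9*p + 9*p + 3*p*p) + p = (-12 + 3*p² + 9*p + 9*p + 3*p²) + p = (-12 + 6*p² + 18*p) + p = -12 + 6*p² + 19*p)
(-25282 + h(-13)) + k = (-25282 + (-12 + 6*(-13)² + 19*(-13))) - 5892/4303 = (-25282 + (-12 + 6*169 - 247)) - 5892/4303 = (-25282 + (-12 + 1014 - 247)) - 5892/4303 = (-25282 + 755) - 5892/4303 = -24527 - 5892/4303 = -105545573/4303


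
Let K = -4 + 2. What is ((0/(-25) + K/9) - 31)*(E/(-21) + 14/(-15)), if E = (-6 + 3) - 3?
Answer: 19108/945 ≈ 20.220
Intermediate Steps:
K = -2
E = -6 (E = -3 - 3 = -6)
((0/(-25) + K/9) - 31)*(E/(-21) + 14/(-15)) = ((0/(-25) - 2/9) - 31)*(-6/(-21) + 14/(-15)) = ((0*(-1/25) - 2*⅑) - 31)*(-6*(-1/21) + 14*(-1/15)) = ((0 - 2/9) - 31)*(2/7 - 14/15) = (-2/9 - 31)*(-68/105) = -281/9*(-68/105) = 19108/945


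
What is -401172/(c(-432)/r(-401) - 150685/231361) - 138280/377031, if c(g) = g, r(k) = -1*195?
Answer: -174971957955409300/682178400633 ≈ -2.5649e+5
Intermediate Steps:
r(k) = -195
-401172/(c(-432)/r(-401) - 150685/231361) - 138280/377031 = -401172/(-432/(-195) - 150685/231361) - 138280/377031 = -401172/(-432*(-1/195) - 150685*1/231361) - 138280*1/377031 = -401172/(144/65 - 150685/231361) - 138280/377031 = -401172/1809343/1156805 - 138280/377031 = -401172*1156805/1809343 - 138280/377031 = -464077775460/1809343 - 138280/377031 = -174971957955409300/682178400633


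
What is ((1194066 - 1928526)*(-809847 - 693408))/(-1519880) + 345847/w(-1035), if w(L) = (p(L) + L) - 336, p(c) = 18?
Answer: -74717339439763/102819882 ≈ -7.2668e+5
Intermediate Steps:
w(L) = -318 + L (w(L) = (18 + L) - 336 = -318 + L)
((1194066 - 1928526)*(-809847 - 693408))/(-1519880) + 345847/w(-1035) = ((1194066 - 1928526)*(-809847 - 693408))/(-1519880) + 345847/(-318 - 1035) = -734460*(-1503255)*(-1/1519880) + 345847/(-1353) = 1104080667300*(-1/1519880) + 345847*(-1/1353) = -55204033365/75994 - 345847/1353 = -74717339439763/102819882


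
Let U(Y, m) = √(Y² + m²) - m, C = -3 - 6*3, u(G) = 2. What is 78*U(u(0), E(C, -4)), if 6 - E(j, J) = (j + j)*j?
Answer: 68328 + 156*√191845 ≈ 1.3666e+5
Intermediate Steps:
C = -21 (C = -3 - 1*18 = -3 - 18 = -21)
E(j, J) = 6 - 2*j² (E(j, J) = 6 - (j + j)*j = 6 - 2*j*j = 6 - 2*j²)
78*U(u(0), E(C, -4)) = 78*(√(2² + (6 - 2*(-21)²)²) - (6 - 2*(-21)²)) = 78*(√(4 + (6 - 2*441)²) - (6 - 2*441)) = 78*(√(4 + (6 - 882)²) - (6 - 882)) = 78*(√(4 + (-876)²) - 1*(-876)) = 78*(√(4 + 767376) + 876) = 78*(√767380 + 876) = 78*(2*√191845 + 876) = 78*(876 + 2*√191845) = 68328 + 156*√191845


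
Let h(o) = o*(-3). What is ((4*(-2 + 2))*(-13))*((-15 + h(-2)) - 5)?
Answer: 0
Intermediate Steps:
h(o) = -3*o
((4*(-2 + 2))*(-13))*((-15 + h(-2)) - 5) = ((4*(-2 + 2))*(-13))*((-15 - 3*(-2)) - 5) = ((4*0)*(-13))*((-15 + 6) - 5) = (0*(-13))*(-9 - 5) = 0*(-14) = 0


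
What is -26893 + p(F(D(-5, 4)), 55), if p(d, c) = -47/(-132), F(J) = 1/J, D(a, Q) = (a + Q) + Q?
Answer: -3549829/132 ≈ -26893.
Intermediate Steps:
D(a, Q) = a + 2*Q (D(a, Q) = (Q + a) + Q = a + 2*Q)
p(d, c) = 47/132 (p(d, c) = -47*(-1/132) = 47/132)
-26893 + p(F(D(-5, 4)), 55) = -26893 + 47/132 = -3549829/132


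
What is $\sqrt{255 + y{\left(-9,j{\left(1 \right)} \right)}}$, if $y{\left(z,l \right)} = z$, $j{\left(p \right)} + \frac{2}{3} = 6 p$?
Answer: $\sqrt{246} \approx 15.684$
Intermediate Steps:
$j{\left(p \right)} = - \frac{2}{3} + 6 p$
$\sqrt{255 + y{\left(-9,j{\left(1 \right)} \right)}} = \sqrt{255 - 9} = \sqrt{246}$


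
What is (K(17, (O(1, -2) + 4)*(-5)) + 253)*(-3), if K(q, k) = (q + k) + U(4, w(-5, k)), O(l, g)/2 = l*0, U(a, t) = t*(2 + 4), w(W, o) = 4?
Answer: -822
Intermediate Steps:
U(a, t) = 6*t (U(a, t) = t*6 = 6*t)
O(l, g) = 0 (O(l, g) = 2*(l*0) = 2*0 = 0)
K(q, k) = 24 + k + q (K(q, k) = (q + k) + 6*4 = (k + q) + 24 = 24 + k + q)
(K(17, (O(1, -2) + 4)*(-5)) + 253)*(-3) = ((24 + (0 + 4)*(-5) + 17) + 253)*(-3) = ((24 + 4*(-5) + 17) + 253)*(-3) = ((24 - 20 + 17) + 253)*(-3) = (21 + 253)*(-3) = 274*(-3) = -822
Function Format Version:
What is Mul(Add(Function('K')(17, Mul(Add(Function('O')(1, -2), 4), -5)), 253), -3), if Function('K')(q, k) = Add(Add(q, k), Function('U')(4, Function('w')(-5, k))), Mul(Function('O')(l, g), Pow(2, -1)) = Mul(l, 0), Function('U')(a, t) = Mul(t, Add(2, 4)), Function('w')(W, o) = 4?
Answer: -822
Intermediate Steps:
Function('U')(a, t) = Mul(6, t) (Function('U')(a, t) = Mul(t, 6) = Mul(6, t))
Function('O')(l, g) = 0 (Function('O')(l, g) = Mul(2, Mul(l, 0)) = Mul(2, 0) = 0)
Function('K')(q, k) = Add(24, k, q) (Function('K')(q, k) = Add(Add(q, k), Mul(6, 4)) = Add(Add(k, q), 24) = Add(24, k, q))
Mul(Add(Function('K')(17, Mul(Add(Function('O')(1, -2), 4), -5)), 253), -3) = Mul(Add(Add(24, Mul(Add(0, 4), -5), 17), 253), -3) = Mul(Add(Add(24, Mul(4, -5), 17), 253), -3) = Mul(Add(Add(24, -20, 17), 253), -3) = Mul(Add(21, 253), -3) = Mul(274, -3) = -822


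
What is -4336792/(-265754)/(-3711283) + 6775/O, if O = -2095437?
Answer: -37590959118293/11610702255496803 ≈ -0.0032376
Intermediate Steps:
-4336792/(-265754)/(-3711283) + 6775/O = -4336792/(-265754)/(-3711283) + 6775/(-2095437) = -4336792*(-1/265754)*(-1/3711283) + 6775*(-1/2095437) = (24364/1493)*(-1/3711283) - 6775/2095437 = -24364/5540945519 - 6775/2095437 = -37590959118293/11610702255496803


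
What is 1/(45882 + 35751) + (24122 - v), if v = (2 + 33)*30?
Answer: 1883436577/81633 ≈ 23072.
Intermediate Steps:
v = 1050 (v = 35*30 = 1050)
1/(45882 + 35751) + (24122 - v) = 1/(45882 + 35751) + (24122 - 1*1050) = 1/81633 + (24122 - 1050) = 1/81633 + 23072 = 1883436577/81633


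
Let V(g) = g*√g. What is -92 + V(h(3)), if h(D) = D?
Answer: -92 + 3*√3 ≈ -86.804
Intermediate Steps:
V(g) = g^(3/2)
-92 + V(h(3)) = -92 + 3^(3/2) = -92 + 3*√3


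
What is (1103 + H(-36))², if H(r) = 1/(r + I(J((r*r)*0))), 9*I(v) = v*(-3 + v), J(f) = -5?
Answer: 98121177049/80656 ≈ 1.2165e+6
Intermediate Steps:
I(v) = v*(-3 + v)/9 (I(v) = (v*(-3 + v))/9 = v*(-3 + v)/9)
H(r) = 1/(40/9 + r) (H(r) = 1/(r + (⅑)*(-5)*(-3 - 5)) = 1/(r + (⅑)*(-5)*(-8)) = 1/(r + 40/9) = 1/(40/9 + r))
(1103 + H(-36))² = (1103 + 9/(40 + 9*(-36)))² = (1103 + 9/(40 - 324))² = (1103 + 9/(-284))² = (1103 + 9*(-1/284))² = (1103 - 9/284)² = (313243/284)² = 98121177049/80656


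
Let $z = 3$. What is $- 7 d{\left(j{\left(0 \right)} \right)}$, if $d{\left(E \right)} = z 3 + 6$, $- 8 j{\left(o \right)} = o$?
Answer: $-105$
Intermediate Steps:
$j{\left(o \right)} = - \frac{o}{8}$
$d{\left(E \right)} = 15$ ($d{\left(E \right)} = 3 \cdot 3 + 6 = 9 + 6 = 15$)
$- 7 d{\left(j{\left(0 \right)} \right)} = \left(-7\right) 15 = -105$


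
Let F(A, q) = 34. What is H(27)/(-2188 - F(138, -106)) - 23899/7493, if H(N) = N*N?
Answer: -58565975/16649446 ≈ -3.5176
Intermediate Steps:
H(N) = N**2
H(27)/(-2188 - F(138, -106)) - 23899/7493 = 27**2/(-2188 - 1*34) - 23899/7493 = 729/(-2188 - 34) - 23899*1/7493 = 729/(-2222) - 23899/7493 = 729*(-1/2222) - 23899/7493 = -729/2222 - 23899/7493 = -58565975/16649446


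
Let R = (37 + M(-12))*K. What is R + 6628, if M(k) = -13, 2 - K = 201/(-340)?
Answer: 568666/85 ≈ 6690.2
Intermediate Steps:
K = 881/340 (K = 2 - 201/(-340) = 2 - 201*(-1)/340 = 2 - 1*(-201/340) = 2 + 201/340 = 881/340 ≈ 2.5912)
R = 5286/85 (R = (37 - 13)*(881/340) = 24*(881/340) = 5286/85 ≈ 62.188)
R + 6628 = 5286/85 + 6628 = 568666/85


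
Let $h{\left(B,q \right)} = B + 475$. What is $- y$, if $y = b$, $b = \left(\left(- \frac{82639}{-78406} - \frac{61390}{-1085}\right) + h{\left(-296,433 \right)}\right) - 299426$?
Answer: $\frac{727205482809}{2430586} \approx 2.9919 \cdot 10^{5}$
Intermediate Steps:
$h{\left(B,q \right)} = 475 + B$
$b = - \frac{727205482809}{2430586}$ ($b = \left(\left(- \frac{82639}{-78406} - \frac{61390}{-1085}\right) + \left(475 - 296\right)\right) - 299426 = \left(\left(\left(-82639\right) \left(- \frac{1}{78406}\right) - - \frac{1754}{31}\right) + 179\right) - 299426 = \left(\left(\frac{82639}{78406} + \frac{1754}{31}\right) + 179\right) - 299426 = \left(\frac{140085933}{2430586} + 179\right) - 299426 = \frac{575160827}{2430586} - 299426 = - \frac{727205482809}{2430586} \approx -2.9919 \cdot 10^{5}$)
$y = - \frac{727205482809}{2430586} \approx -2.9919 \cdot 10^{5}$
$- y = \left(-1\right) \left(- \frac{727205482809}{2430586}\right) = \frac{727205482809}{2430586}$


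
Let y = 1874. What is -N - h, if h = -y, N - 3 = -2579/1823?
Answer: 3413412/1823 ≈ 1872.4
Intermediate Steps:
N = 2890/1823 (N = 3 - 2579/1823 = 2890/1823 ≈ 1.5853)
h = -1874 (h = -1*1874 = -1874)
-N - h = -1*2890/1823 - 1*(-1874) = -2890/1823 + 1874 = 3413412/1823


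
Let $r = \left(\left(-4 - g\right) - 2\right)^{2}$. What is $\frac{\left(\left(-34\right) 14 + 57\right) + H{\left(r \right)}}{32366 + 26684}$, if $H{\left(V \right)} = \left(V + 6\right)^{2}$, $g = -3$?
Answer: $- \frac{97}{29525} \approx -0.0032854$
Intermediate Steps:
$r = 9$ ($r = \left(\left(-4 - -3\right) - 2\right)^{2} = \left(\left(-4 + 3\right) - 2\right)^{2} = \left(-1 - 2\right)^{2} = \left(-3\right)^{2} = 9$)
$H{\left(V \right)} = \left(6 + V\right)^{2}$
$\frac{\left(\left(-34\right) 14 + 57\right) + H{\left(r \right)}}{32366 + 26684} = \frac{\left(\left(-34\right) 14 + 57\right) + \left(6 + 9\right)^{2}}{32366 + 26684} = \frac{\left(-476 + 57\right) + 15^{2}}{59050} = \left(-419 + 225\right) \frac{1}{59050} = \left(-194\right) \frac{1}{59050} = - \frac{97}{29525}$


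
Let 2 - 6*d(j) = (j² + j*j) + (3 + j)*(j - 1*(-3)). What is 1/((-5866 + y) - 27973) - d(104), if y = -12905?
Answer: 773122385/140232 ≈ 5513.2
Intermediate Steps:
d(j) = ⅓ - j²/3 - (3 + j)²/6 (d(j) = ⅓ - ((j² + j*j) + (3 + j)*(j - 1*(-3)))/6 = ⅓ - ((j² + j²) + (3 + j)*(j + 3))/6 = ⅓ - (2*j² + (3 + j)*(3 + j))/6 = ⅓ - (2*j² + (3 + j)²)/6 = ⅓ - ((3 + j)² + 2*j²)/6 = ⅓ + (-j²/3 - (3 + j)²/6) = ⅓ - j²/3 - (3 + j)²/6)
1/((-5866 + y) - 27973) - d(104) = 1/((-5866 - 12905) - 27973) - (-7/6 - 1*104 - ½*104²) = 1/(-18771 - 27973) - (-7/6 - 104 - ½*10816) = 1/(-46744) - (-7/6 - 104 - 5408) = -1/46744 - 1*(-33079/6) = -1/46744 + 33079/6 = 773122385/140232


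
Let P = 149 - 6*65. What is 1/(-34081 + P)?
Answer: -1/34322 ≈ -2.9136e-5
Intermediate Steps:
P = -241 (P = 149 - 390 = -241)
1/(-34081 + P) = 1/(-34081 - 241) = 1/(-34322) = -1/34322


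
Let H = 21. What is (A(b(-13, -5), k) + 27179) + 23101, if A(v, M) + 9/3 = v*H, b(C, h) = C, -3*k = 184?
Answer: 50004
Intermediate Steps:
k = -184/3 (k = -⅓*184 = -184/3 ≈ -61.333)
A(v, M) = -3 + 21*v (A(v, M) = -3 + v*21 = -3 + 21*v)
(A(b(-13, -5), k) + 27179) + 23101 = ((-3 + 21*(-13)) + 27179) + 23101 = ((-3 - 273) + 27179) + 23101 = (-276 + 27179) + 23101 = 26903 + 23101 = 50004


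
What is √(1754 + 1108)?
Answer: 3*√318 ≈ 53.498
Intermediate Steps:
√(1754 + 1108) = √2862 = 3*√318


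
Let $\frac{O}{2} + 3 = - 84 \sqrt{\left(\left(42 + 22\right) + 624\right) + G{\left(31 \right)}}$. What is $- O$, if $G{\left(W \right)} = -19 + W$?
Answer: $6 + 1680 \sqrt{7} \approx 4450.9$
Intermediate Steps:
$O = -6 - 1680 \sqrt{7}$ ($O = -6 + 2 \left(- 84 \sqrt{\left(\left(42 + 22\right) + 624\right) + \left(-19 + 31\right)}\right) = -6 + 2 \left(- 84 \sqrt{\left(64 + 624\right) + 12}\right) = -6 + 2 \left(- 84 \sqrt{688 + 12}\right) = -6 + 2 \left(- 84 \sqrt{700}\right) = -6 + 2 \left(- 84 \cdot 10 \sqrt{7}\right) = -6 + 2 \left(- 840 \sqrt{7}\right) = -6 - 1680 \sqrt{7} \approx -4450.9$)
$- O = - (-6 - 1680 \sqrt{7}) = 6 + 1680 \sqrt{7}$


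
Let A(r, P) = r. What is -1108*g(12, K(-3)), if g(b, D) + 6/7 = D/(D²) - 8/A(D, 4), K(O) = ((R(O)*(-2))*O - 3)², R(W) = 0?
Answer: 114124/63 ≈ 1811.5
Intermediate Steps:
K(O) = 9 (K(O) = ((0*(-2))*O - 3)² = (0*O - 3)² = (0 - 3)² = (-3)² = 9)
g(b, D) = -6/7 - 7/D (g(b, D) = -6/7 + (D/(D²) - 8/D) = -6/7 + (D/D² - 8/D) = -6/7 + (1/D - 8/D) = -6/7 - 7/D)
-1108*g(12, K(-3)) = -1108*(-6/7 - 7/9) = -1108*(-103/63) = 114124/63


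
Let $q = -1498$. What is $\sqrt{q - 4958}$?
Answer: $2 i \sqrt{1614} \approx 80.349 i$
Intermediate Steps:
$\sqrt{q - 4958} = \sqrt{-1498 - 4958} = \sqrt{-6456} = 2 i \sqrt{1614}$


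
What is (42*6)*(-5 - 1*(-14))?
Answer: 2268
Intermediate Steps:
(42*6)*(-5 - 1*(-14)) = 252*(-5 + 14) = 252*9 = 2268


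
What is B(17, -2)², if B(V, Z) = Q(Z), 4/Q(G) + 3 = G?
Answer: 16/25 ≈ 0.64000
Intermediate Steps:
Q(G) = 4/(-3 + G)
B(V, Z) = 4/(-3 + Z)
B(17, -2)² = (4/(-3 - 2))² = (4/(-5))² = (4*(-⅕))² = (-⅘)² = 16/25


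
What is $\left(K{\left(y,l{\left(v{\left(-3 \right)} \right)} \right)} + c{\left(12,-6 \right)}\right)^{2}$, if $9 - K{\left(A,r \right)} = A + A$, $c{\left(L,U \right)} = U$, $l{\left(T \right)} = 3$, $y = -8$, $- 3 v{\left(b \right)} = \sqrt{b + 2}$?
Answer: $361$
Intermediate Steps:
$v{\left(b \right)} = - \frac{\sqrt{2 + b}}{3}$ ($v{\left(b \right)} = - \frac{\sqrt{b + 2}}{3} = - \frac{\sqrt{2 + b}}{3}$)
$K{\left(A,r \right)} = 9 - 2 A$ ($K{\left(A,r \right)} = 9 - \left(A + A\right) = 9 - 2 A$)
$\left(K{\left(y,l{\left(v{\left(-3 \right)} \right)} \right)} + c{\left(12,-6 \right)}\right)^{2} = \left(\left(9 - -16\right) - 6\right)^{2} = \left(\left(9 + 16\right) - 6\right)^{2} = \left(25 - 6\right)^{2} = 19^{2} = 361$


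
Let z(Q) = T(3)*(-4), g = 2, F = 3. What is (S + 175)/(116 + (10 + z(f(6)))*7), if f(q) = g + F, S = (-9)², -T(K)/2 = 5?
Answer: 128/233 ≈ 0.54936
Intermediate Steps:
T(K) = -10 (T(K) = -2*5 = -10)
S = 81
f(q) = 5 (f(q) = 2 + 3 = 5)
z(Q) = 40 (z(Q) = -10*(-4) = 40)
(S + 175)/(116 + (10 + z(f(6)))*7) = (81 + 175)/(116 + (10 + 40)*7) = 256/(116 + 50*7) = 256/(116 + 350) = 256/466 = 256*(1/466) = 128/233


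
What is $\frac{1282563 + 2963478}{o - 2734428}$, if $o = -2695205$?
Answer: $- \frac{4246041}{5429633} \approx -0.78201$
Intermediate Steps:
$\frac{1282563 + 2963478}{o - 2734428} = \frac{1282563 + 2963478}{-2695205 - 2734428} = \frac{4246041}{-5429633} = 4246041 \left(- \frac{1}{5429633}\right) = - \frac{4246041}{5429633}$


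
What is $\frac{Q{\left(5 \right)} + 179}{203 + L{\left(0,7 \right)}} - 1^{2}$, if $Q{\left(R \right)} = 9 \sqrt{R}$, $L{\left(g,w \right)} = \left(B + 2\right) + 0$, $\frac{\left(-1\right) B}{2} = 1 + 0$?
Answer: $- \frac{24}{203} + \frac{9 \sqrt{5}}{203} \approx -0.019091$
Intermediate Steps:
$B = -2$ ($B = - 2 \left(1 + 0\right) = \left(-2\right) 1 = -2$)
$L{\left(g,w \right)} = 0$ ($L{\left(g,w \right)} = \left(-2 + 2\right) + 0 = 0 + 0 = 0$)
$\frac{Q{\left(5 \right)} + 179}{203 + L{\left(0,7 \right)}} - 1^{2} = \frac{9 \sqrt{5} + 179}{203 + 0} - 1^{2} = \frac{179 + 9 \sqrt{5}}{203} - 1 = \left(179 + 9 \sqrt{5}\right) \frac{1}{203} - 1 = \left(\frac{179}{203} + \frac{9 \sqrt{5}}{203}\right) - 1 = - \frac{24}{203} + \frac{9 \sqrt{5}}{203}$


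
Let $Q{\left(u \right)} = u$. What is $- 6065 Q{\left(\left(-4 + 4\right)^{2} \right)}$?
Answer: $0$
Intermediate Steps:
$- 6065 Q{\left(\left(-4 + 4\right)^{2} \right)} = - 6065 \left(-4 + 4\right)^{2} = - 6065 \cdot 0^{2} = \left(-6065\right) 0 = 0$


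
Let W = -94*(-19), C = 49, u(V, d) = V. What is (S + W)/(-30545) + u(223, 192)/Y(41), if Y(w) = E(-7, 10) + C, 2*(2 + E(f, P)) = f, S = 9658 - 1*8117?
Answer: 13333621/2657415 ≈ 5.0175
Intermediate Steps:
S = 1541 (S = 9658 - 8117 = 1541)
E(f, P) = -2 + f/2
W = 1786
Y(w) = 87/2 (Y(w) = (-2 + (1/2)*(-7)) + 49 = (-2 - 7/2) + 49 = -11/2 + 49 = 87/2)
(S + W)/(-30545) + u(223, 192)/Y(41) = (1541 + 1786)/(-30545) + 223/(87/2) = 3327*(-1/30545) + 223*(2/87) = -3327/30545 + 446/87 = 13333621/2657415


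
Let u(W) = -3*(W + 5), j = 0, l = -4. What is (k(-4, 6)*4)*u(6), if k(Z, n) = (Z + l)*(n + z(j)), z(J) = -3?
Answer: 3168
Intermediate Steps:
u(W) = -15 - 3*W (u(W) = -3*(5 + W) = -15 - 3*W)
k(Z, n) = (-4 + Z)*(-3 + n) (k(Z, n) = (Z - 4)*(n - 3) = (-4 + Z)*(-3 + n))
(k(-4, 6)*4)*u(6) = ((12 - 4*6 - 3*(-4) - 4*6)*4)*(-15 - 3*6) = ((12 - 24 + 12 - 24)*4)*(-15 - 18) = -24*4*(-33) = -96*(-33) = 3168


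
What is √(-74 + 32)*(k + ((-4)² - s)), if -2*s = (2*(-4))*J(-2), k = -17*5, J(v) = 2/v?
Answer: -65*I*√42 ≈ -421.25*I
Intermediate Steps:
k = -85
s = -4 (s = -2*(-4)*2/(-2)/2 = -(-4)*2*(-½) = -(-4)*(-1) = -½*8 = -4)
√(-74 + 32)*(k + ((-4)² - s)) = √(-74 + 32)*(-85 + ((-4)² - 1*(-4))) = √(-42)*(-85 + (16 + 4)) = (I*√42)*(-85 + 20) = (I*√42)*(-65) = -65*I*√42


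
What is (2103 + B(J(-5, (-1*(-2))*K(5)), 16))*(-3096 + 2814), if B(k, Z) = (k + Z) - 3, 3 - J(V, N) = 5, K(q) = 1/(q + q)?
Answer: -596148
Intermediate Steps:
K(q) = 1/(2*q)
J(V, N) = -2 (J(V, N) = 3 - 1*5 = 3 - 5 = -2)
B(k, Z) = -3 + Z + k (B(k, Z) = (Z + k) - 3 = -3 + Z + k)
(2103 + B(J(-5, (-1*(-2))*K(5)), 16))*(-3096 + 2814) = (2103 + (-3 + 16 - 2))*(-3096 + 2814) = (2103 + 11)*(-282) = 2114*(-282) = -596148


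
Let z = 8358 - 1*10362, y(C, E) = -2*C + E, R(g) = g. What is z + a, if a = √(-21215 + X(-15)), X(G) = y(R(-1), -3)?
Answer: -2004 + 4*I*√1326 ≈ -2004.0 + 145.66*I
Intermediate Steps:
y(C, E) = E - 2*C
X(G) = -1 (X(G) = -3 - 2*(-1) = -3 + 2 = -1)
a = 4*I*√1326 (a = √(-21215 - 1) = √(-21216) = 4*I*√1326 ≈ 145.66*I)
z = -2004 (z = 8358 - 10362 = -2004)
z + a = -2004 + 4*I*√1326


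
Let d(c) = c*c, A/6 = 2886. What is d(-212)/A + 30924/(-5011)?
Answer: -77566400/21692619 ≈ -3.5757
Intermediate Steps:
A = 17316 (A = 6*2886 = 17316)
d(c) = c²
d(-212)/A + 30924/(-5011) = (-212)²/17316 + 30924/(-5011) = 44944*(1/17316) + 30924*(-1/5011) = 11236/4329 - 30924/5011 = -77566400/21692619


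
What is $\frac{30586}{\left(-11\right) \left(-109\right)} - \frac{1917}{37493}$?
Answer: $\frac{1144462415}{44954107} \approx 25.458$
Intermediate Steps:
$\frac{30586}{\left(-11\right) \left(-109\right)} - \frac{1917}{37493} = \frac{30586}{1199} - \frac{1917}{37493} = \frac{1144462415}{44954107}$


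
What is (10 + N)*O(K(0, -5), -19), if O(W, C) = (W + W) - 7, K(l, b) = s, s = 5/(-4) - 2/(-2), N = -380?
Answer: 2775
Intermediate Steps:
s = -¼ (s = 5*(-¼) - 2*(-½) = -5/4 + 1 = -¼ ≈ -0.25000)
K(l, b) = -¼
O(W, C) = -7 + 2*W (O(W, C) = 2*W - 7 = -7 + 2*W)
(10 + N)*O(K(0, -5), -19) = (10 - 380)*(-7 + 2*(-¼)) = -370*(-7 - ½) = -370*(-15/2) = 2775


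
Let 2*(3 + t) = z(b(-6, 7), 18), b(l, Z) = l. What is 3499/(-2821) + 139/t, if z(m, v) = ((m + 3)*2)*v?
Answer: -591562/160797 ≈ -3.6789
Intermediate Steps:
z(m, v) = v*(6 + 2*m) (z(m, v) = ((3 + m)*2)*v = (6 + 2*m)*v = v*(6 + 2*m))
t = -57 (t = -3 + (2*18*(3 - 6))/2 = -3 + (2*18*(-3))/2 = -3 + (½)*(-108) = -3 - 54 = -57)
3499/(-2821) + 139/t = 3499/(-2821) + 139/(-57) = 3499*(-1/2821) + 139*(-1/57) = -3499/2821 - 139/57 = -591562/160797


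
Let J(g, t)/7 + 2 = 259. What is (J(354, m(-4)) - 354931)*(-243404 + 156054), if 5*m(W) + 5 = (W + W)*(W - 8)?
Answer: 30846080200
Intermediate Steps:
m(W) = -1 + 2*W*(-8 + W)/5 (m(W) = -1 + ((W + W)*(W - 8))/5 = -1 + ((2*W)*(-8 + W))/5 = -1 + (2*W*(-8 + W))/5 = -1 + 2*W*(-8 + W)/5)
J(g, t) = 1799 (J(g, t) = -14 + 7*259 = -14 + 1813 = 1799)
(J(354, m(-4)) - 354931)*(-243404 + 156054) = (1799 - 354931)*(-243404 + 156054) = -353132*(-87350) = 30846080200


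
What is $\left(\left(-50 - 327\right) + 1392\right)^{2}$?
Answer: $1030225$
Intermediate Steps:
$\left(\left(-50 - 327\right) + 1392\right)^{2} = \left(-377 + 1392\right)^{2} = 1015^{2} = 1030225$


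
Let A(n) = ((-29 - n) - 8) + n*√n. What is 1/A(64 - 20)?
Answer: 81/78623 + 88*√11/78623 ≈ 0.0047424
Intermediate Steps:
A(n) = -37 + n^(3/2) - n (A(n) = (-37 - n) + n^(3/2) = -37 + n^(3/2) - n)
1/A(64 - 20) = 1/(-37 + (64 - 20)^(3/2) - (64 - 20)) = 1/(-37 + 44^(3/2) - 1*44) = 1/(-37 + 88*√11 - 44) = 1/(-81 + 88*√11)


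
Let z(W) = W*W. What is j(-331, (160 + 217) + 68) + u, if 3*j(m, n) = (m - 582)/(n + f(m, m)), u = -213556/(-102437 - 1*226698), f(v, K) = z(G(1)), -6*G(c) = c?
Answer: -184622384/5273071835 ≈ -0.035012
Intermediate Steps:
G(c) = -c/6
z(W) = W²
f(v, K) = 1/36 (f(v, K) = (-⅙*1)² = (-⅙)² = 1/36)
u = 213556/329135 (u = -213556/(-102437 - 226698) = -213556/(-329135) = -213556*(-1/329135) = 213556/329135 ≈ 0.64884)
j(m, n) = (-582 + m)/(3*(1/36 + n)) (j(m, n) = ((m - 582)/(n + 1/36))/3 = ((-582 + m)/(1/36 + n))/3 = (-582 + m)/(3*(1/36 + n)))
j(-331, (160 + 217) + 68) + u = 12*(-582 - 331)/(1 + 36*((160 + 217) + 68)) + 213556/329135 = 12*(-913)/(1 + 36*(377 + 68)) + 213556/329135 = 12*(-913)/(1 + 36*445) + 213556/329135 = 12*(-913)/(1 + 16020) + 213556/329135 = 12*(-913)/16021 + 213556/329135 = 12*(1/16021)*(-913) + 213556/329135 = -10956/16021 + 213556/329135 = -184622384/5273071835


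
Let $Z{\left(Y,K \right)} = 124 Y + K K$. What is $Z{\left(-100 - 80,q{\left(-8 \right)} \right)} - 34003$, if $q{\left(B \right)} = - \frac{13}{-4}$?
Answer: $- \frac{900999}{16} \approx -56312.0$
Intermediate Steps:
$q{\left(B \right)} = \frac{13}{4}$ ($q{\left(B \right)} = \left(-13\right) \left(- \frac{1}{4}\right) = \frac{13}{4}$)
$Z{\left(Y,K \right)} = K^{2} + 124 Y$ ($Z{\left(Y,K \right)} = 124 Y + K^{2} = K^{2} + 124 Y$)
$Z{\left(-100 - 80,q{\left(-8 \right)} \right)} - 34003 = \left(\left(\frac{13}{4}\right)^{2} + 124 \left(-100 - 80\right)\right) - 34003 = \left(\frac{169}{16} + 124 \left(-180\right)\right) - 34003 = \left(\frac{169}{16} - 22320\right) - 34003 = - \frac{356951}{16} - 34003 = - \frac{900999}{16}$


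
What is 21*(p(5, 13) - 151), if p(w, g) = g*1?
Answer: -2898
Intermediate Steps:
p(w, g) = g
21*(p(5, 13) - 151) = 21*(13 - 151) = 21*(-138) = -2898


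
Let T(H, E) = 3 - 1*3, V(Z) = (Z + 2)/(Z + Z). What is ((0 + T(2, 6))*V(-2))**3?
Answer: 0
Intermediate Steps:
V(Z) = (2 + Z)/(2*Z) (V(Z) = (2 + Z)/((2*Z)) = (2 + Z)*(1/(2*Z)) = (2 + Z)/(2*Z))
T(H, E) = 0 (T(H, E) = 3 - 3 = 0)
((0 + T(2, 6))*V(-2))**3 = ((0 + 0)*((1/2)*(2 - 2)/(-2)))**3 = (0*((1/2)*(-1/2)*0))**3 = (0*0)**3 = 0**3 = 0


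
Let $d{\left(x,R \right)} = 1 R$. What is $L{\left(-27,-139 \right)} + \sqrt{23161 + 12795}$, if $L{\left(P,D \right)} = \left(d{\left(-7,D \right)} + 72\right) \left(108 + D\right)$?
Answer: $2077 + 2 \sqrt{8989} \approx 2266.6$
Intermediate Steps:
$d{\left(x,R \right)} = R$
$L{\left(P,D \right)} = \left(72 + D\right) \left(108 + D\right)$ ($L{\left(P,D \right)} = \left(D + 72\right) \left(108 + D\right) = \left(72 + D\right) \left(108 + D\right)$)
$L{\left(-27,-139 \right)} + \sqrt{23161 + 12795} = \left(7776 + \left(-139\right)^{2} + 180 \left(-139\right)\right) + \sqrt{23161 + 12795} = \left(7776 + 19321 - 25020\right) + \sqrt{35956} = 2077 + 2 \sqrt{8989}$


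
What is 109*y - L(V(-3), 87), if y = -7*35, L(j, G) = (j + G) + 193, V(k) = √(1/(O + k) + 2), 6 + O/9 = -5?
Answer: -26985 - √20706/102 ≈ -26986.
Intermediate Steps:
O = -99 (O = -54 + 9*(-5) = -54 - 45 = -99)
V(k) = √(2 + 1/(-99 + k)) (V(k) = √(1/(-99 + k) + 2) = √(2 + 1/(-99 + k)))
L(j, G) = 193 + G + j (L(j, G) = (G + j) + 193 = 193 + G + j)
y = -245
109*y - L(V(-3), 87) = 109*(-245) - (193 + 87 + √((-197 + 2*(-3))/(-99 - 3))) = -26705 - (193 + 87 + √((-197 - 6)/(-102))) = -26705 - (193 + 87 + √(-1/102*(-203))) = -26705 - (193 + 87 + √(203/102)) = -26705 - (193 + 87 + √20706/102) = -26705 - (280 + √20706/102) = -26705 + (-280 - √20706/102) = -26985 - √20706/102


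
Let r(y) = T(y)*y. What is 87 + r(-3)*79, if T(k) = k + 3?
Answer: 87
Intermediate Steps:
T(k) = 3 + k
r(y) = y*(3 + y) (r(y) = (3 + y)*y = y*(3 + y))
87 + r(-3)*79 = 87 - 3*(3 - 3)*79 = 87 - 3*0*79 = 87 + 0*79 = 87 + 0 = 87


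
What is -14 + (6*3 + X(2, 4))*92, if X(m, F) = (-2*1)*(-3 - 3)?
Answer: 2746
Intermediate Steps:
X(m, F) = 12 (X(m, F) = -2*(-6) = 12)
-14 + (6*3 + X(2, 4))*92 = -14 + (6*3 + 12)*92 = -14 + (18 + 12)*92 = -14 + 30*92 = -14 + 2760 = 2746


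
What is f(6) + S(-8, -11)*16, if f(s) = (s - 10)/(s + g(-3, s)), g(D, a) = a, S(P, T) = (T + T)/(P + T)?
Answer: 1037/57 ≈ 18.193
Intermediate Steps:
S(P, T) = 2*T/(P + T) (S(P, T) = (2*T)/(P + T) = 2*T/(P + T))
f(s) = (-10 + s)/(2*s) (f(s) = (s - 10)/(s + s) = (-10 + s)/((2*s)) = (-10 + s)*(1/(2*s)) = (-10 + s)/(2*s))
f(6) + S(-8, -11)*16 = (½)*(-10 + 6)/6 + (2*(-11)/(-8 - 11))*16 = (½)*(⅙)*(-4) + (2*(-11)/(-19))*16 = -⅓ + (2*(-11)*(-1/19))*16 = -⅓ + (22/19)*16 = -⅓ + 352/19 = 1037/57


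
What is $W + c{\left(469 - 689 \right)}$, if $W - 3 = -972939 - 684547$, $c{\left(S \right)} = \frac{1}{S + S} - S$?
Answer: $- \frac{729195721}{440} \approx -1.6573 \cdot 10^{6}$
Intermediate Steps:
$c{\left(S \right)} = \frac{1}{2 S} - S$
$W = -1657483$ ($W = 3 - 1657486 = -1657483$)
$W + c{\left(469 - 689 \right)} = -1657483 + \left(\frac{1}{2 \left(469 - 689\right)} - \left(469 - 689\right)\right) = -1657483 + \left(\frac{1}{2 \left(-220\right)} - -220\right) = -1657483 + \left(\frac{1}{2} \left(- \frac{1}{220}\right) + 220\right) = -1657483 + \left(- \frac{1}{440} + 220\right) = -1657483 + \frac{96799}{440} = - \frac{729195721}{440}$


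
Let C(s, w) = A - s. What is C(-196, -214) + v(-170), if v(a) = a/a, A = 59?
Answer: 256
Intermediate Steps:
C(s, w) = 59 - s
v(a) = 1
C(-196, -214) + v(-170) = (59 - 1*(-196)) + 1 = (59 + 196) + 1 = 255 + 1 = 256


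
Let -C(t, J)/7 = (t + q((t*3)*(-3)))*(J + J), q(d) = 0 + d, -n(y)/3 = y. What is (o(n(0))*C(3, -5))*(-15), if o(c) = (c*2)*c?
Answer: 0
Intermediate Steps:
n(y) = -3*y
o(c) = 2*c² (o(c) = (2*c)*c = 2*c²)
q(d) = d
C(t, J) = 112*J*t (C(t, J) = -7*(t + (t*3)*(-3))*(J + J) = -7*(t + (3*t)*(-3))*2*J = -7*(t - 9*t)*2*J = -7*(-8*t)*2*J = -(-112)*J*t = 112*J*t)
(o(n(0))*C(3, -5))*(-15) = ((2*(-3*0)²)*(112*(-5)*3))*(-15) = ((2*0²)*(-1680))*(-15) = ((2*0)*(-1680))*(-15) = (0*(-1680))*(-15) = 0*(-15) = 0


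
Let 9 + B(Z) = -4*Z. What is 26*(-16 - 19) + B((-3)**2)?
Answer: -955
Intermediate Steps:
B(Z) = -9 - 4*Z
26*(-16 - 19) + B((-3)**2) = 26*(-16 - 19) + (-9 - 4*(-3)**2) = 26*(-35) + (-9 - 4*9) = -910 + (-9 - 36) = -910 - 45 = -955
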